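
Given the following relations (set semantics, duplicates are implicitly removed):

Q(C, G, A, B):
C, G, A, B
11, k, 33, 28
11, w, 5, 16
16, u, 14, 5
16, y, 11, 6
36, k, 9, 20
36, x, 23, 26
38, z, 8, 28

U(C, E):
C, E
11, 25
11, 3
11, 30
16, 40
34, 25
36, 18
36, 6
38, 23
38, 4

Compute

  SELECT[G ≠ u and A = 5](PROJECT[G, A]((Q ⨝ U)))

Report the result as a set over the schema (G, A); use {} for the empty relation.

{(w, 5)}

Natural join on C: {(11, k, 33, 28, 25), (11, k, 33, 28, 3), (11, k, 33, 28, 30), (11, w, 5, 16, 25), (11, w, 5, 16, 3), (11, w, 5, 16, 30), (16, u, 14, 5, 40), (16, y, 11, 6, 40), (36, k, 9, 20, 18), (36, k, 9, 20, 6), (36, x, 23, 26, 18), (36, x, 23, 26, 6), (38, z, 8, 28, 23), (38, z, 8, 28, 4)}
π_{G, A} gives {(k, 33), (k, 9), (u, 14), (w, 5), (x, 23), (y, 11), (z, 8)} (7 duplicate(s) eliminated).
Apply σ_{G ≠ u and A = 5}; surviving tuples: {(w, 5)}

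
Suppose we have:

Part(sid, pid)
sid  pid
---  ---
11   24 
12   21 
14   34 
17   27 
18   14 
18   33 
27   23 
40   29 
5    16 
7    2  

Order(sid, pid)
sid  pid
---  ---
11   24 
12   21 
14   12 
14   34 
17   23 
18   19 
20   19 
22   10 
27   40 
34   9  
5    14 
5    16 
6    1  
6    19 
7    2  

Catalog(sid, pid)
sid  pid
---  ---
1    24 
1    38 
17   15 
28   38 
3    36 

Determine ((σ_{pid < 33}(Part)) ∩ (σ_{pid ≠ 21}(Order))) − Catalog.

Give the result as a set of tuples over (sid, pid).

Apply σ_{pid < 33}; surviving tuples: {(11, 24), (12, 21), (17, 27), (18, 14), (27, 23), (40, 29), (5, 16), (7, 2)}
Apply σ_{pid ≠ 21}; surviving tuples: {(11, 24), (14, 12), (14, 34), (17, 23), (18, 19), (20, 19), (22, 10), (27, 40), (34, 9), (5, 14), (5, 16), (6, 1), (6, 19), (7, 2)}
Intersection: {(11, 24), (12, 21), (17, 27), (18, 14), (27, 23), (40, 29), (5, 16), (7, 2)} with {(11, 24), (14, 12), (14, 34), (17, 23), (18, 19), (20, 19), (22, 10), (27, 40), (34, 9), (5, 14), (5, 16), (6, 1), (6, 19), (7, 2)} → {(11, 24), (5, 16), (7, 2)}
Difference: {(11, 24), (5, 16), (7, 2)} with {(1, 24), (1, 38), (17, 15), (28, 38), (3, 36)} → {(11, 24), (5, 16), (7, 2)}

{(11, 24), (5, 16), (7, 2)}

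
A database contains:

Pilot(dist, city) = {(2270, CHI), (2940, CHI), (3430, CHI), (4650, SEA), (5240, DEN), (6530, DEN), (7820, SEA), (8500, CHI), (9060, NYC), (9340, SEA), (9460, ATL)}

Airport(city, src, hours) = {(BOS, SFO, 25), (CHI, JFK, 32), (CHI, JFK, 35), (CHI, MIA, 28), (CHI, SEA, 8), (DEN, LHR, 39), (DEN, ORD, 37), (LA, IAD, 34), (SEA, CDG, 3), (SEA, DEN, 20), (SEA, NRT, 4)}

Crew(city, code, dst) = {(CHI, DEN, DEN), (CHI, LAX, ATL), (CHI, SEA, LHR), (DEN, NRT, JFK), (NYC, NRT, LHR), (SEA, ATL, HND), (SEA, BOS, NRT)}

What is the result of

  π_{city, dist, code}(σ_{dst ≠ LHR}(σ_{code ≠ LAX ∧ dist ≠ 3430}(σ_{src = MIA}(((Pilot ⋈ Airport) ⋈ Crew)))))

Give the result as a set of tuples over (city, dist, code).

Joining Pilot and Airport on city yields {(2270, CHI, JFK, 32), (2270, CHI, JFK, 35), (2270, CHI, MIA, 28), (2270, CHI, SEA, 8), (2940, CHI, JFK, 32), (2940, CHI, JFK, 35), (2940, CHI, MIA, 28), (2940, CHI, SEA, 8), (3430, CHI, JFK, 32), (3430, CHI, JFK, 35), (3430, CHI, MIA, 28), (3430, CHI, SEA, 8), (4650, SEA, CDG, 3), (4650, SEA, DEN, 20), (4650, SEA, NRT, 4), (5240, DEN, LHR, 39), (5240, DEN, ORD, 37), (6530, DEN, LHR, 39), (6530, DEN, ORD, 37), (7820, SEA, CDG, 3), (7820, SEA, DEN, 20), (7820, SEA, NRT, 4), (8500, CHI, JFK, 32), (8500, CHI, JFK, 35), (8500, CHI, MIA, 28), (8500, CHI, SEA, 8), (9340, SEA, CDG, 3), (9340, SEA, DEN, 20), (9340, SEA, NRT, 4)}.
Joining (Pilot ⋈ Airport) and Crew on city yields {(2270, CHI, JFK, 32, DEN, DEN), (2270, CHI, JFK, 32, LAX, ATL), (2270, CHI, JFK, 32, SEA, LHR), (2270, CHI, JFK, 35, DEN, DEN), (2270, CHI, JFK, 35, LAX, ATL), (2270, CHI, JFK, 35, SEA, LHR), (2270, CHI, MIA, 28, DEN, DEN), (2270, CHI, MIA, 28, LAX, ATL), (2270, CHI, MIA, 28, SEA, LHR), (2270, CHI, SEA, 8, DEN, DEN), (2270, CHI, SEA, 8, LAX, ATL), (2270, CHI, SEA, 8, SEA, LHR), (2940, CHI, JFK, 32, DEN, DEN), (2940, CHI, JFK, 32, LAX, ATL), (2940, CHI, JFK, 32, SEA, LHR), (2940, CHI, JFK, 35, DEN, DEN), (2940, CHI, JFK, 35, LAX, ATL), (2940, CHI, JFK, 35, SEA, LHR), (2940, CHI, MIA, 28, DEN, DEN), (2940, CHI, MIA, 28, LAX, ATL), (2940, CHI, MIA, 28, SEA, LHR), (2940, CHI, SEA, 8, DEN, DEN), (2940, CHI, SEA, 8, LAX, ATL), (2940, CHI, SEA, 8, SEA, LHR), (3430, CHI, JFK, 32, DEN, DEN), (3430, CHI, JFK, 32, LAX, ATL), (3430, CHI, JFK, 32, SEA, LHR), (3430, CHI, JFK, 35, DEN, DEN), (3430, CHI, JFK, 35, LAX, ATL), (3430, CHI, JFK, 35, SEA, LHR), (3430, CHI, MIA, 28, DEN, DEN), (3430, CHI, MIA, 28, LAX, ATL), (3430, CHI, MIA, 28, SEA, LHR), (3430, CHI, SEA, 8, DEN, DEN), (3430, CHI, SEA, 8, LAX, ATL), (3430, CHI, SEA, 8, SEA, LHR), (4650, SEA, CDG, 3, ATL, HND), (4650, SEA, CDG, 3, BOS, NRT), (4650, SEA, DEN, 20, ATL, HND), (4650, SEA, DEN, 20, BOS, NRT), (4650, SEA, NRT, 4, ATL, HND), (4650, SEA, NRT, 4, BOS, NRT), (5240, DEN, LHR, 39, NRT, JFK), (5240, DEN, ORD, 37, NRT, JFK), (6530, DEN, LHR, 39, NRT, JFK), (6530, DEN, ORD, 37, NRT, JFK), (7820, SEA, CDG, 3, ATL, HND), (7820, SEA, CDG, 3, BOS, NRT), (7820, SEA, DEN, 20, ATL, HND), (7820, SEA, DEN, 20, BOS, NRT), (7820, SEA, NRT, 4, ATL, HND), (7820, SEA, NRT, 4, BOS, NRT), (8500, CHI, JFK, 32, DEN, DEN), (8500, CHI, JFK, 32, LAX, ATL), (8500, CHI, JFK, 32, SEA, LHR), (8500, CHI, JFK, 35, DEN, DEN), (8500, CHI, JFK, 35, LAX, ATL), (8500, CHI, JFK, 35, SEA, LHR), (8500, CHI, MIA, 28, DEN, DEN), (8500, CHI, MIA, 28, LAX, ATL), (8500, CHI, MIA, 28, SEA, LHR), (8500, CHI, SEA, 8, DEN, DEN), (8500, CHI, SEA, 8, LAX, ATL), (8500, CHI, SEA, 8, SEA, LHR), (9340, SEA, CDG, 3, ATL, HND), (9340, SEA, CDG, 3, BOS, NRT), (9340, SEA, DEN, 20, ATL, HND), (9340, SEA, DEN, 20, BOS, NRT), (9340, SEA, NRT, 4, ATL, HND), (9340, SEA, NRT, 4, BOS, NRT)}.
σ[src = MIA]: keep tuples satisfying src = MIA → {(2270, CHI, MIA, 28, DEN, DEN), (2270, CHI, MIA, 28, LAX, ATL), (2270, CHI, MIA, 28, SEA, LHR), (2940, CHI, MIA, 28, DEN, DEN), (2940, CHI, MIA, 28, LAX, ATL), (2940, CHI, MIA, 28, SEA, LHR), (3430, CHI, MIA, 28, DEN, DEN), (3430, CHI, MIA, 28, LAX, ATL), (3430, CHI, MIA, 28, SEA, LHR), (8500, CHI, MIA, 28, DEN, DEN), (8500, CHI, MIA, 28, LAX, ATL), (8500, CHI, MIA, 28, SEA, LHR)}
σ[code ≠ LAX ∧ dist ≠ 3430]: keep tuples satisfying code ≠ LAX ∧ dist ≠ 3430 → {(2270, CHI, MIA, 28, DEN, DEN), (2270, CHI, MIA, 28, SEA, LHR), (2940, CHI, MIA, 28, DEN, DEN), (2940, CHI, MIA, 28, SEA, LHR), (8500, CHI, MIA, 28, DEN, DEN), (8500, CHI, MIA, 28, SEA, LHR)}
σ[dst ≠ LHR]: keep tuples satisfying dst ≠ LHR → {(2270, CHI, MIA, 28, DEN, DEN), (2940, CHI, MIA, 28, DEN, DEN), (8500, CHI, MIA, 28, DEN, DEN)}
Keep only column(s) city, dist, code: {(CHI, 2270, DEN), (CHI, 2940, DEN), (CHI, 8500, DEN)}

{(CHI, 2270, DEN), (CHI, 2940, DEN), (CHI, 8500, DEN)}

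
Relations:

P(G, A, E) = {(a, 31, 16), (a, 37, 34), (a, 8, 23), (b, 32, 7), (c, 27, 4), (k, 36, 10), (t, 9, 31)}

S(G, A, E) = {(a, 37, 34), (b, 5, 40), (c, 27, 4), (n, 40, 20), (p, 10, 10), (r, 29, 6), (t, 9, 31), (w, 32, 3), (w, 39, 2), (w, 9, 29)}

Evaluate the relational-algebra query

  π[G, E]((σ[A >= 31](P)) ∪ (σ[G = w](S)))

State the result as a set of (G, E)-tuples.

{(a, 16), (a, 34), (b, 7), (k, 10), (w, 2), (w, 29), (w, 3)}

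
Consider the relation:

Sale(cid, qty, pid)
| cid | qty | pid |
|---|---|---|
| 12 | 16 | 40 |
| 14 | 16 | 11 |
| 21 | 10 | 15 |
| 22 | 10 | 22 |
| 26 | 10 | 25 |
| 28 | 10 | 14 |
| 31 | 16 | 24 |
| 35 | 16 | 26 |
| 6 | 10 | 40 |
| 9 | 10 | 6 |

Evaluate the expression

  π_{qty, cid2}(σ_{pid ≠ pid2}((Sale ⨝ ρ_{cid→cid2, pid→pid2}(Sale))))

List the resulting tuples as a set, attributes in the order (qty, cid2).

{(10, 21), (10, 22), (10, 26), (10, 28), (10, 6), (10, 9), (16, 12), (16, 14), (16, 31), (16, 35)}

ρ[cid→cid2, pid→pid2]: schema becomes (cid2, qty, pid2); tuples unchanged.
Sale ⋈ ρ_{cid→cid2, pid→pid2}(Sale) (natural join on qty): {(12, 16, 40, 12, 40), (12, 16, 40, 14, 11), (12, 16, 40, 31, 24), (12, 16, 40, 35, 26), (14, 16, 11, 12, 40), (14, 16, 11, 14, 11), (14, 16, 11, 31, 24), (14, 16, 11, 35, 26), (21, 10, 15, 21, 15), (21, 10, 15, 22, 22), (21, 10, 15, 26, 25), (21, 10, 15, 28, 14), (21, 10, 15, 6, 40), (21, 10, 15, 9, 6), (22, 10, 22, 21, 15), (22, 10, 22, 22, 22), (22, 10, 22, 26, 25), (22, 10, 22, 28, 14), (22, 10, 22, 6, 40), (22, 10, 22, 9, 6), (26, 10, 25, 21, 15), (26, 10, 25, 22, 22), (26, 10, 25, 26, 25), (26, 10, 25, 28, 14), (26, 10, 25, 6, 40), (26, 10, 25, 9, 6), (28, 10, 14, 21, 15), (28, 10, 14, 22, 22), (28, 10, 14, 26, 25), (28, 10, 14, 28, 14), (28, 10, 14, 6, 40), (28, 10, 14, 9, 6), (31, 16, 24, 12, 40), (31, 16, 24, 14, 11), (31, 16, 24, 31, 24), (31, 16, 24, 35, 26), (35, 16, 26, 12, 40), (35, 16, 26, 14, 11), (35, 16, 26, 31, 24), (35, 16, 26, 35, 26), (6, 10, 40, 21, 15), (6, 10, 40, 22, 22), (6, 10, 40, 26, 25), (6, 10, 40, 28, 14), (6, 10, 40, 6, 40), (6, 10, 40, 9, 6), (9, 10, 6, 21, 15), (9, 10, 6, 22, 22), (9, 10, 6, 26, 25), (9, 10, 6, 28, 14), (9, 10, 6, 6, 40), (9, 10, 6, 9, 6)}
Apply σ_{pid ≠ pid2}; surviving tuples: {(12, 16, 40, 14, 11), (12, 16, 40, 31, 24), (12, 16, 40, 35, 26), (14, 16, 11, 12, 40), (14, 16, 11, 31, 24), (14, 16, 11, 35, 26), (21, 10, 15, 22, 22), (21, 10, 15, 26, 25), (21, 10, 15, 28, 14), (21, 10, 15, 6, 40), (21, 10, 15, 9, 6), (22, 10, 22, 21, 15), (22, 10, 22, 26, 25), (22, 10, 22, 28, 14), (22, 10, 22, 6, 40), (22, 10, 22, 9, 6), (26, 10, 25, 21, 15), (26, 10, 25, 22, 22), (26, 10, 25, 28, 14), (26, 10, 25, 6, 40), (26, 10, 25, 9, 6), (28, 10, 14, 21, 15), (28, 10, 14, 22, 22), (28, 10, 14, 26, 25), (28, 10, 14, 6, 40), (28, 10, 14, 9, 6), (31, 16, 24, 12, 40), (31, 16, 24, 14, 11), (31, 16, 24, 35, 26), (35, 16, 26, 12, 40), (35, 16, 26, 14, 11), (35, 16, 26, 31, 24), (6, 10, 40, 21, 15), (6, 10, 40, 22, 22), (6, 10, 40, 26, 25), (6, 10, 40, 28, 14), (6, 10, 40, 9, 6), (9, 10, 6, 21, 15), (9, 10, 6, 22, 22), (9, 10, 6, 26, 25), (9, 10, 6, 28, 14), (9, 10, 6, 6, 40)}
π[qty, cid2]: project onto (qty, cid2) (32 duplicate(s) eliminated) → {(10, 21), (10, 22), (10, 26), (10, 28), (10, 6), (10, 9), (16, 12), (16, 14), (16, 31), (16, 35)}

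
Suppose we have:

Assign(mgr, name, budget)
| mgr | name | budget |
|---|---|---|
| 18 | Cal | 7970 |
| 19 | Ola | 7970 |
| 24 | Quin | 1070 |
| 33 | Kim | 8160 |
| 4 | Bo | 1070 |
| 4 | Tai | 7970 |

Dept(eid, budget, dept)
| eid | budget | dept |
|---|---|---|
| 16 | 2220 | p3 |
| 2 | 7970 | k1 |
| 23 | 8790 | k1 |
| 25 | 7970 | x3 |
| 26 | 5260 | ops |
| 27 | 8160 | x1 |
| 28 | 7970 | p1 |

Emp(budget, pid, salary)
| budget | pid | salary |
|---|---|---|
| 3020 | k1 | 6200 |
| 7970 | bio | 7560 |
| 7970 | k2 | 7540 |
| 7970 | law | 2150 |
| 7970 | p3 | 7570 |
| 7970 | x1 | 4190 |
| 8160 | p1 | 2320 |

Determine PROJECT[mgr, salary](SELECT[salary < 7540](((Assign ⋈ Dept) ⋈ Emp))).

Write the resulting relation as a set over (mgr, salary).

Assign ⋈ Dept (natural join on budget): {(18, Cal, 7970, 2, k1), (18, Cal, 7970, 25, x3), (18, Cal, 7970, 28, p1), (19, Ola, 7970, 2, k1), (19, Ola, 7970, 25, x3), (19, Ola, 7970, 28, p1), (33, Kim, 8160, 27, x1), (4, Tai, 7970, 2, k1), (4, Tai, 7970, 25, x3), (4, Tai, 7970, 28, p1)}
(Assign ⋈ Dept) ⋈ Emp (natural join on budget): {(18, Cal, 7970, 2, k1, bio, 7560), (18, Cal, 7970, 2, k1, k2, 7540), (18, Cal, 7970, 2, k1, law, 2150), (18, Cal, 7970, 2, k1, p3, 7570), (18, Cal, 7970, 2, k1, x1, 4190), (18, Cal, 7970, 25, x3, bio, 7560), (18, Cal, 7970, 25, x3, k2, 7540), (18, Cal, 7970, 25, x3, law, 2150), (18, Cal, 7970, 25, x3, p3, 7570), (18, Cal, 7970, 25, x3, x1, 4190), (18, Cal, 7970, 28, p1, bio, 7560), (18, Cal, 7970, 28, p1, k2, 7540), (18, Cal, 7970, 28, p1, law, 2150), (18, Cal, 7970, 28, p1, p3, 7570), (18, Cal, 7970, 28, p1, x1, 4190), (19, Ola, 7970, 2, k1, bio, 7560), (19, Ola, 7970, 2, k1, k2, 7540), (19, Ola, 7970, 2, k1, law, 2150), (19, Ola, 7970, 2, k1, p3, 7570), (19, Ola, 7970, 2, k1, x1, 4190), (19, Ola, 7970, 25, x3, bio, 7560), (19, Ola, 7970, 25, x3, k2, 7540), (19, Ola, 7970, 25, x3, law, 2150), (19, Ola, 7970, 25, x3, p3, 7570), (19, Ola, 7970, 25, x3, x1, 4190), (19, Ola, 7970, 28, p1, bio, 7560), (19, Ola, 7970, 28, p1, k2, 7540), (19, Ola, 7970, 28, p1, law, 2150), (19, Ola, 7970, 28, p1, p3, 7570), (19, Ola, 7970, 28, p1, x1, 4190), (33, Kim, 8160, 27, x1, p1, 2320), (4, Tai, 7970, 2, k1, bio, 7560), (4, Tai, 7970, 2, k1, k2, 7540), (4, Tai, 7970, 2, k1, law, 2150), (4, Tai, 7970, 2, k1, p3, 7570), (4, Tai, 7970, 2, k1, x1, 4190), (4, Tai, 7970, 25, x3, bio, 7560), (4, Tai, 7970, 25, x3, k2, 7540), (4, Tai, 7970, 25, x3, law, 2150), (4, Tai, 7970, 25, x3, p3, 7570), (4, Tai, 7970, 25, x3, x1, 4190), (4, Tai, 7970, 28, p1, bio, 7560), (4, Tai, 7970, 28, p1, k2, 7540), (4, Tai, 7970, 28, p1, law, 2150), (4, Tai, 7970, 28, p1, p3, 7570), (4, Tai, 7970, 28, p1, x1, 4190)}
Filtering on salary < 7540 leaves {(18, Cal, 7970, 2, k1, law, 2150), (18, Cal, 7970, 2, k1, x1, 4190), (18, Cal, 7970, 25, x3, law, 2150), (18, Cal, 7970, 25, x3, x1, 4190), (18, Cal, 7970, 28, p1, law, 2150), (18, Cal, 7970, 28, p1, x1, 4190), (19, Ola, 7970, 2, k1, law, 2150), (19, Ola, 7970, 2, k1, x1, 4190), (19, Ola, 7970, 25, x3, law, 2150), (19, Ola, 7970, 25, x3, x1, 4190), (19, Ola, 7970, 28, p1, law, 2150), (19, Ola, 7970, 28, p1, x1, 4190), (33, Kim, 8160, 27, x1, p1, 2320), (4, Tai, 7970, 2, k1, law, 2150), (4, Tai, 7970, 2, k1, x1, 4190), (4, Tai, 7970, 25, x3, law, 2150), (4, Tai, 7970, 25, x3, x1, 4190), (4, Tai, 7970, 28, p1, law, 2150), (4, Tai, 7970, 28, p1, x1, 4190)}.
π[mgr, salary]: project onto (mgr, salary) (12 duplicate(s) eliminated) → {(18, 2150), (18, 4190), (19, 2150), (19, 4190), (33, 2320), (4, 2150), (4, 4190)}

{(18, 2150), (18, 4190), (19, 2150), (19, 4190), (33, 2320), (4, 2150), (4, 4190)}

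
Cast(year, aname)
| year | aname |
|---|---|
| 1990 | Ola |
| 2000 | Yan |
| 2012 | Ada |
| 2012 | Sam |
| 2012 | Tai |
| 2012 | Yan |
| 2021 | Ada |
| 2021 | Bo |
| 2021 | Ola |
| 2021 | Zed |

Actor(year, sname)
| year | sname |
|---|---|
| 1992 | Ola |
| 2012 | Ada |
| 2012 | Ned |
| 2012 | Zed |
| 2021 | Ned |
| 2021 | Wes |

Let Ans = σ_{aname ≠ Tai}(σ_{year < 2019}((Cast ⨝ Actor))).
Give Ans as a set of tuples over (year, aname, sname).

{(2012, Ada, Ada), (2012, Ada, Ned), (2012, Ada, Zed), (2012, Sam, Ada), (2012, Sam, Ned), (2012, Sam, Zed), (2012, Yan, Ada), (2012, Yan, Ned), (2012, Yan, Zed)}

Cast ⋈ Actor (natural join on year): {(2012, Ada, Ada), (2012, Ada, Ned), (2012, Ada, Zed), (2012, Sam, Ada), (2012, Sam, Ned), (2012, Sam, Zed), (2012, Tai, Ada), (2012, Tai, Ned), (2012, Tai, Zed), (2012, Yan, Ada), (2012, Yan, Ned), (2012, Yan, Zed), (2021, Ada, Ned), (2021, Ada, Wes), (2021, Bo, Ned), (2021, Bo, Wes), (2021, Ola, Ned), (2021, Ola, Wes), (2021, Zed, Ned), (2021, Zed, Wes)}
Filtering on year < 2019 leaves {(2012, Ada, Ada), (2012, Ada, Ned), (2012, Ada, Zed), (2012, Sam, Ada), (2012, Sam, Ned), (2012, Sam, Zed), (2012, Tai, Ada), (2012, Tai, Ned), (2012, Tai, Zed), (2012, Yan, Ada), (2012, Yan, Ned), (2012, Yan, Zed)}.
Filtering on aname ≠ Tai leaves {(2012, Ada, Ada), (2012, Ada, Ned), (2012, Ada, Zed), (2012, Sam, Ada), (2012, Sam, Ned), (2012, Sam, Zed), (2012, Yan, Ada), (2012, Yan, Ned), (2012, Yan, Zed)}.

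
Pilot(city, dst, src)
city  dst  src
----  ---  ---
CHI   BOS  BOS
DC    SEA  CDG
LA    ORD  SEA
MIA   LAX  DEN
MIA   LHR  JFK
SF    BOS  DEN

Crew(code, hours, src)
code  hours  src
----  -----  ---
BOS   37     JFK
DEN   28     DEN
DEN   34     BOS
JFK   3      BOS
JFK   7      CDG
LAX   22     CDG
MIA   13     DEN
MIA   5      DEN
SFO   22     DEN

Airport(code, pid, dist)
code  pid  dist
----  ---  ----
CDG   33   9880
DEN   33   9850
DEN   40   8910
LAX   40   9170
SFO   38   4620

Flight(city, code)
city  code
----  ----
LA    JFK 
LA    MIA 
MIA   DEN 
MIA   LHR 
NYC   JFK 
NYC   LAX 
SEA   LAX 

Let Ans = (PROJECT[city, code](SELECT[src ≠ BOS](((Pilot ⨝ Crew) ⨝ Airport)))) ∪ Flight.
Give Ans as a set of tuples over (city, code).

{(DC, LAX), (LA, JFK), (LA, MIA), (MIA, DEN), (MIA, LHR), (MIA, SFO), (NYC, JFK), (NYC, LAX), (SEA, LAX), (SF, DEN), (SF, SFO)}

Joining Pilot and Crew on src yields {(CHI, BOS, BOS, DEN, 34), (CHI, BOS, BOS, JFK, 3), (DC, SEA, CDG, JFK, 7), (DC, SEA, CDG, LAX, 22), (MIA, LAX, DEN, DEN, 28), (MIA, LAX, DEN, MIA, 13), (MIA, LAX, DEN, MIA, 5), (MIA, LAX, DEN, SFO, 22), (MIA, LHR, JFK, BOS, 37), (SF, BOS, DEN, DEN, 28), (SF, BOS, DEN, MIA, 13), (SF, BOS, DEN, MIA, 5), (SF, BOS, DEN, SFO, 22)}.
Joining (Pilot ⨝ Crew) and Airport on code yields {(CHI, BOS, BOS, DEN, 34, 33, 9850), (CHI, BOS, BOS, DEN, 34, 40, 8910), (DC, SEA, CDG, LAX, 22, 40, 9170), (MIA, LAX, DEN, DEN, 28, 33, 9850), (MIA, LAX, DEN, DEN, 28, 40, 8910), (MIA, LAX, DEN, SFO, 22, 38, 4620), (SF, BOS, DEN, DEN, 28, 33, 9850), (SF, BOS, DEN, DEN, 28, 40, 8910), (SF, BOS, DEN, SFO, 22, 38, 4620)}.
σ[src ≠ BOS]: keep tuples satisfying src ≠ BOS → {(DC, SEA, CDG, LAX, 22, 40, 9170), (MIA, LAX, DEN, DEN, 28, 33, 9850), (MIA, LAX, DEN, DEN, 28, 40, 8910), (MIA, LAX, DEN, SFO, 22, 38, 4620), (SF, BOS, DEN, DEN, 28, 33, 9850), (SF, BOS, DEN, DEN, 28, 40, 8910), (SF, BOS, DEN, SFO, 22, 38, 4620)}
Keep only column(s) city, code (2 duplicate(s) eliminated): {(DC, LAX), (MIA, DEN), (MIA, SFO), (SF, DEN), (SF, SFO)}
Union: {(DC, LAX), (MIA, DEN), (MIA, SFO), (SF, DEN), (SF, SFO)} with {(LA, JFK), (LA, MIA), (MIA, DEN), (MIA, LHR), (NYC, JFK), (NYC, LAX), (SEA, LAX)} → {(DC, LAX), (LA, JFK), (LA, MIA), (MIA, DEN), (MIA, LHR), (MIA, SFO), (NYC, JFK), (NYC, LAX), (SEA, LAX), (SF, DEN), (SF, SFO)}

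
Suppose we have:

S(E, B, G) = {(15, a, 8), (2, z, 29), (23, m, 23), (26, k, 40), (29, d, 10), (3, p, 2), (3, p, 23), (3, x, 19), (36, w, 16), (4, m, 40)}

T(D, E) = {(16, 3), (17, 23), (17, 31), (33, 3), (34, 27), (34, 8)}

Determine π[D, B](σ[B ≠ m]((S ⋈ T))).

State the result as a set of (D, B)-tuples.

Joining S and T on E yields {(23, m, 23, 17), (3, p, 2, 16), (3, p, 2, 33), (3, p, 23, 16), (3, p, 23, 33), (3, x, 19, 16), (3, x, 19, 33)}.
σ[B ≠ m]: keep tuples satisfying B ≠ m → {(3, p, 2, 16), (3, p, 2, 33), (3, p, 23, 16), (3, p, 23, 33), (3, x, 19, 16), (3, x, 19, 33)}
π_{D, B} gives {(16, p), (16, x), (33, p), (33, x)} (2 duplicate(s) eliminated).

{(16, p), (16, x), (33, p), (33, x)}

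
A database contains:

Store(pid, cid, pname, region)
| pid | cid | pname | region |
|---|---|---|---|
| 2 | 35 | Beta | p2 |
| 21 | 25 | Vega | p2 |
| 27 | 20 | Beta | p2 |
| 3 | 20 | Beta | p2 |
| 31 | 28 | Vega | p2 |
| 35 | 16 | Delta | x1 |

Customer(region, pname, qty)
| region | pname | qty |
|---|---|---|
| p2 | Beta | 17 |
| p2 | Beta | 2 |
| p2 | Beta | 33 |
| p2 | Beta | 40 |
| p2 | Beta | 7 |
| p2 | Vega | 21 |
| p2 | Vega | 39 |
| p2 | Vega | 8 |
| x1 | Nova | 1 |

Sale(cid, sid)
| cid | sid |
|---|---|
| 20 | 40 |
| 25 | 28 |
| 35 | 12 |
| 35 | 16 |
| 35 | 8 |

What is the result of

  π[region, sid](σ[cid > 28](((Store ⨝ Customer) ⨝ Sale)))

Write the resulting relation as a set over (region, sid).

{(p2, 12), (p2, 16), (p2, 8)}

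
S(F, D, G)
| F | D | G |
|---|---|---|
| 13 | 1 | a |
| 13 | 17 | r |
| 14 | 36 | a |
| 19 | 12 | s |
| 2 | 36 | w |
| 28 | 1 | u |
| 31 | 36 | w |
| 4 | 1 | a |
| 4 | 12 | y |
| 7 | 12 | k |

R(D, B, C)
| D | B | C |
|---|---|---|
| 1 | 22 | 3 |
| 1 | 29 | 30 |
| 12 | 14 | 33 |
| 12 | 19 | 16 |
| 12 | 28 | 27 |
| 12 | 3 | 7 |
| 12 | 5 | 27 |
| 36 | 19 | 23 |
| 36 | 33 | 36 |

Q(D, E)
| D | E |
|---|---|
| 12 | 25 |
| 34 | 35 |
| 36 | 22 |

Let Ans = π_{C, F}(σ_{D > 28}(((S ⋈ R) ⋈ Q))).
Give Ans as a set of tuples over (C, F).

{(23, 14), (23, 2), (23, 31), (36, 14), (36, 2), (36, 31)}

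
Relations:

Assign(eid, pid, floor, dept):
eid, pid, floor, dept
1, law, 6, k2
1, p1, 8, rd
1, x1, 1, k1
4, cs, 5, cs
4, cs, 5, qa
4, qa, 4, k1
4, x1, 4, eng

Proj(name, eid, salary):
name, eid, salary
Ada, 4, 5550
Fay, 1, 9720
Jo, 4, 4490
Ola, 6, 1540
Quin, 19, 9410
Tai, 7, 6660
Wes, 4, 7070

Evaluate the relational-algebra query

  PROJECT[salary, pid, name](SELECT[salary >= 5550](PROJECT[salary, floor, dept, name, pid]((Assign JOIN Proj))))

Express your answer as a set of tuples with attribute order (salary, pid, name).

{(5550, cs, Ada), (5550, qa, Ada), (5550, x1, Ada), (7070, cs, Wes), (7070, qa, Wes), (7070, x1, Wes), (9720, law, Fay), (9720, p1, Fay), (9720, x1, Fay)}

Assign ⋈ Proj (natural join on eid): {(1, law, 6, k2, Fay, 9720), (1, p1, 8, rd, Fay, 9720), (1, x1, 1, k1, Fay, 9720), (4, cs, 5, cs, Ada, 5550), (4, cs, 5, cs, Jo, 4490), (4, cs, 5, cs, Wes, 7070), (4, cs, 5, qa, Ada, 5550), (4, cs, 5, qa, Jo, 4490), (4, cs, 5, qa, Wes, 7070), (4, qa, 4, k1, Ada, 5550), (4, qa, 4, k1, Jo, 4490), (4, qa, 4, k1, Wes, 7070), (4, x1, 4, eng, Ada, 5550), (4, x1, 4, eng, Jo, 4490), (4, x1, 4, eng, Wes, 7070)}
Projecting to salary, floor, dept, name, pid: {(4490, 4, eng, Jo, x1), (4490, 4, k1, Jo, qa), (4490, 5, cs, Jo, cs), (4490, 5, qa, Jo, cs), (5550, 4, eng, Ada, x1), (5550, 4, k1, Ada, qa), (5550, 5, cs, Ada, cs), (5550, 5, qa, Ada, cs), (7070, 4, eng, Wes, x1), (7070, 4, k1, Wes, qa), (7070, 5, cs, Wes, cs), (7070, 5, qa, Wes, cs), (9720, 1, k1, Fay, x1), (9720, 6, k2, Fay, law), (9720, 8, rd, Fay, p1)}
Selection salary >= 5550: {(5550, 4, eng, Ada, x1), (5550, 4, k1, Ada, qa), (5550, 5, cs, Ada, cs), (5550, 5, qa, Ada, cs), (7070, 4, eng, Wes, x1), (7070, 4, k1, Wes, qa), (7070, 5, cs, Wes, cs), (7070, 5, qa, Wes, cs), (9720, 1, k1, Fay, x1), (9720, 6, k2, Fay, law), (9720, 8, rd, Fay, p1)}
Projecting to salary, pid, name (2 duplicate(s) eliminated): {(5550, cs, Ada), (5550, qa, Ada), (5550, x1, Ada), (7070, cs, Wes), (7070, qa, Wes), (7070, x1, Wes), (9720, law, Fay), (9720, p1, Fay), (9720, x1, Fay)}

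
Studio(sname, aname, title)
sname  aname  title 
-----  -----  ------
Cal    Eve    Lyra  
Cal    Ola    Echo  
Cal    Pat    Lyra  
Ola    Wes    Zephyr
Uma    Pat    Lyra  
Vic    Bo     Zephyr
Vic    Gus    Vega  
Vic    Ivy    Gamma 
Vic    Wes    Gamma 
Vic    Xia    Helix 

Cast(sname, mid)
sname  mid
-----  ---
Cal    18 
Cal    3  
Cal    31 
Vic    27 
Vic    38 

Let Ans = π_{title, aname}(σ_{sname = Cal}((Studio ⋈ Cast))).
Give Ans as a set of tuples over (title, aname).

{(Echo, Ola), (Lyra, Eve), (Lyra, Pat)}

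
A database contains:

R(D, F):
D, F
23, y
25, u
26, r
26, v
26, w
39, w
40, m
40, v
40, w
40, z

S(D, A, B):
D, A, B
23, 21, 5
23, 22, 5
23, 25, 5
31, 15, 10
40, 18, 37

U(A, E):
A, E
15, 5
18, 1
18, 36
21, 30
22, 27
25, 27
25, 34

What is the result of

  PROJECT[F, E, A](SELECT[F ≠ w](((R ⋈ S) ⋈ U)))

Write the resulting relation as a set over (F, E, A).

{(m, 1, 18), (m, 36, 18), (v, 1, 18), (v, 36, 18), (y, 27, 22), (y, 27, 25), (y, 30, 21), (y, 34, 25), (z, 1, 18), (z, 36, 18)}

R ⋈ S (natural join on D): {(23, y, 21, 5), (23, y, 22, 5), (23, y, 25, 5), (40, m, 18, 37), (40, v, 18, 37), (40, w, 18, 37), (40, z, 18, 37)}
(R ⋈ S) ⋈ U (natural join on A): {(23, y, 21, 5, 30), (23, y, 22, 5, 27), (23, y, 25, 5, 27), (23, y, 25, 5, 34), (40, m, 18, 37, 1), (40, m, 18, 37, 36), (40, v, 18, 37, 1), (40, v, 18, 37, 36), (40, w, 18, 37, 1), (40, w, 18, 37, 36), (40, z, 18, 37, 1), (40, z, 18, 37, 36)}
Selection F ≠ w: {(23, y, 21, 5, 30), (23, y, 22, 5, 27), (23, y, 25, 5, 27), (23, y, 25, 5, 34), (40, m, 18, 37, 1), (40, m, 18, 37, 36), (40, v, 18, 37, 1), (40, v, 18, 37, 36), (40, z, 18, 37, 1), (40, z, 18, 37, 36)}
Keep only column(s) F, E, A: {(m, 1, 18), (m, 36, 18), (v, 1, 18), (v, 36, 18), (y, 27, 22), (y, 27, 25), (y, 30, 21), (y, 34, 25), (z, 1, 18), (z, 36, 18)}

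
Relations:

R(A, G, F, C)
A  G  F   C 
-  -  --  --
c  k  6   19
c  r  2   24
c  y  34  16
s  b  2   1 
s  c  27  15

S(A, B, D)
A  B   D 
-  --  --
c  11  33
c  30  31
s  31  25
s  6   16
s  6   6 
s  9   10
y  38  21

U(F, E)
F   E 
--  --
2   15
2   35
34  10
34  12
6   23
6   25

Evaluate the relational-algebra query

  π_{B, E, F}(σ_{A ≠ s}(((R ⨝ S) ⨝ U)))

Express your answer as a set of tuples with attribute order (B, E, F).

{(11, 10, 34), (11, 12, 34), (11, 15, 2), (11, 23, 6), (11, 25, 6), (11, 35, 2), (30, 10, 34), (30, 12, 34), (30, 15, 2), (30, 23, 6), (30, 25, 6), (30, 35, 2)}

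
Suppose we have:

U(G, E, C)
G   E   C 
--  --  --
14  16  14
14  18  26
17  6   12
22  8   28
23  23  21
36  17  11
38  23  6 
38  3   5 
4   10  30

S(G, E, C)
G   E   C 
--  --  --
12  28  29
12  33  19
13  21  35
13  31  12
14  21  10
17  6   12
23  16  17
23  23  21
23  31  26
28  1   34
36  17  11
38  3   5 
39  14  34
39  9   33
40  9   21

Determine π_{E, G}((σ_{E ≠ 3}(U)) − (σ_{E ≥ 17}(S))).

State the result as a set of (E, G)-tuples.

Selection E ≠ 3: {(14, 16, 14), (14, 18, 26), (17, 6, 12), (22, 8, 28), (23, 23, 21), (36, 17, 11), (38, 23, 6), (4, 10, 30)}
Selection E ≥ 17: {(12, 28, 29), (12, 33, 19), (13, 21, 35), (13, 31, 12), (14, 21, 10), (23, 23, 21), (23, 31, 26), (36, 17, 11)}
Difference: {(14, 16, 14), (14, 18, 26), (17, 6, 12), (22, 8, 28), (23, 23, 21), (36, 17, 11), (38, 23, 6), (4, 10, 30)} with {(12, 28, 29), (12, 33, 19), (13, 21, 35), (13, 31, 12), (14, 21, 10), (23, 23, 21), (23, 31, 26), (36, 17, 11)} → {(14, 16, 14), (14, 18, 26), (17, 6, 12), (22, 8, 28), (38, 23, 6), (4, 10, 30)}
Projecting to E, G: {(10, 4), (16, 14), (18, 14), (23, 38), (6, 17), (8, 22)}

{(10, 4), (16, 14), (18, 14), (23, 38), (6, 17), (8, 22)}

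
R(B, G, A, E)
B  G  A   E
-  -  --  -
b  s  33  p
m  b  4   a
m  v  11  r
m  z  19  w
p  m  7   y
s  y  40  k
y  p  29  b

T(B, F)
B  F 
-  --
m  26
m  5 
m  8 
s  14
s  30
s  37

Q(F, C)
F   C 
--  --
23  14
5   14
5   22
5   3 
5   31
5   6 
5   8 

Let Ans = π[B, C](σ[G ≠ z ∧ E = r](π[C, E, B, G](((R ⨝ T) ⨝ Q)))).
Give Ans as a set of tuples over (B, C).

Joining R and T on B yields {(m, b, 4, a, 26), (m, b, 4, a, 5), (m, b, 4, a, 8), (m, v, 11, r, 26), (m, v, 11, r, 5), (m, v, 11, r, 8), (m, z, 19, w, 26), (m, z, 19, w, 5), (m, z, 19, w, 8), (s, y, 40, k, 14), (s, y, 40, k, 30), (s, y, 40, k, 37)}.
Joining (R ⨝ T) and Q on F yields {(m, b, 4, a, 5, 14), (m, b, 4, a, 5, 22), (m, b, 4, a, 5, 3), (m, b, 4, a, 5, 31), (m, b, 4, a, 5, 6), (m, b, 4, a, 5, 8), (m, v, 11, r, 5, 14), (m, v, 11, r, 5, 22), (m, v, 11, r, 5, 3), (m, v, 11, r, 5, 31), (m, v, 11, r, 5, 6), (m, v, 11, r, 5, 8), (m, z, 19, w, 5, 14), (m, z, 19, w, 5, 22), (m, z, 19, w, 5, 3), (m, z, 19, w, 5, 31), (m, z, 19, w, 5, 6), (m, z, 19, w, 5, 8)}.
Projecting to C, E, B, G: {(14, a, m, b), (14, r, m, v), (14, w, m, z), (22, a, m, b), (22, r, m, v), (22, w, m, z), (3, a, m, b), (3, r, m, v), (3, w, m, z), (31, a, m, b), (31, r, m, v), (31, w, m, z), (6, a, m, b), (6, r, m, v), (6, w, m, z), (8, a, m, b), (8, r, m, v), (8, w, m, z)}
Apply σ_{G ≠ z ∧ E = r}; surviving tuples: {(14, r, m, v), (22, r, m, v), (3, r, m, v), (31, r, m, v), (6, r, m, v), (8, r, m, v)}
Projecting to B, C: {(m, 14), (m, 22), (m, 3), (m, 31), (m, 6), (m, 8)}

{(m, 14), (m, 22), (m, 3), (m, 31), (m, 6), (m, 8)}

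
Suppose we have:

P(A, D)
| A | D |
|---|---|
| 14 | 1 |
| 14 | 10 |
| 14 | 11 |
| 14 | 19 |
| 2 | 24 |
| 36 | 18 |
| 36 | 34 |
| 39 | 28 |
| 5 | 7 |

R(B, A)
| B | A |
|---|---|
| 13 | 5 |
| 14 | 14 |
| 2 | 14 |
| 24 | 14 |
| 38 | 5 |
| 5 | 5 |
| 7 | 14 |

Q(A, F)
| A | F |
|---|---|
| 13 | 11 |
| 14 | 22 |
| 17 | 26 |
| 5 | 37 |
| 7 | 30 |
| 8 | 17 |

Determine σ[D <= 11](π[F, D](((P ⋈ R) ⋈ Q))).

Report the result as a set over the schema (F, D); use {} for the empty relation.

{(22, 1), (22, 10), (22, 11), (37, 7)}

Joining P and R on A yields {(14, 1, 14), (14, 1, 2), (14, 1, 24), (14, 1, 7), (14, 10, 14), (14, 10, 2), (14, 10, 24), (14, 10, 7), (14, 11, 14), (14, 11, 2), (14, 11, 24), (14, 11, 7), (14, 19, 14), (14, 19, 2), (14, 19, 24), (14, 19, 7), (5, 7, 13), (5, 7, 38), (5, 7, 5)}.
Joining (P ⋈ R) and Q on A yields {(14, 1, 14, 22), (14, 1, 2, 22), (14, 1, 24, 22), (14, 1, 7, 22), (14, 10, 14, 22), (14, 10, 2, 22), (14, 10, 24, 22), (14, 10, 7, 22), (14, 11, 14, 22), (14, 11, 2, 22), (14, 11, 24, 22), (14, 11, 7, 22), (14, 19, 14, 22), (14, 19, 2, 22), (14, 19, 24, 22), (14, 19, 7, 22), (5, 7, 13, 37), (5, 7, 38, 37), (5, 7, 5, 37)}.
Projecting to F, D (14 duplicate(s) eliminated): {(22, 1), (22, 10), (22, 11), (22, 19), (37, 7)}
Apply σ_{D <= 11}; surviving tuples: {(22, 1), (22, 10), (22, 11), (37, 7)}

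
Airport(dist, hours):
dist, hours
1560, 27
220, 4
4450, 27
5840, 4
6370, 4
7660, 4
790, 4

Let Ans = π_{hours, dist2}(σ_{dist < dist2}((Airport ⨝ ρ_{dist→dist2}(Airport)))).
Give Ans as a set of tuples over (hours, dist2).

{(27, 4450), (4, 5840), (4, 6370), (4, 7660), (4, 790)}

ρ[dist→dist2]: schema becomes (dist2, hours); tuples unchanged.
Airport ⋈ ρ_{dist→dist2}(Airport) (natural join on hours): {(1560, 27, 1560), (1560, 27, 4450), (220, 4, 220), (220, 4, 5840), (220, 4, 6370), (220, 4, 7660), (220, 4, 790), (4450, 27, 1560), (4450, 27, 4450), (5840, 4, 220), (5840, 4, 5840), (5840, 4, 6370), (5840, 4, 7660), (5840, 4, 790), (6370, 4, 220), (6370, 4, 5840), (6370, 4, 6370), (6370, 4, 7660), (6370, 4, 790), (7660, 4, 220), (7660, 4, 5840), (7660, 4, 6370), (7660, 4, 7660), (7660, 4, 790), (790, 4, 220), (790, 4, 5840), (790, 4, 6370), (790, 4, 7660), (790, 4, 790)}
Apply σ_{dist < dist2}; surviving tuples: {(1560, 27, 4450), (220, 4, 5840), (220, 4, 6370), (220, 4, 7660), (220, 4, 790), (5840, 4, 6370), (5840, 4, 7660), (6370, 4, 7660), (790, 4, 5840), (790, 4, 6370), (790, 4, 7660)}
π[hours, dist2]: project onto (hours, dist2) (6 duplicate(s) eliminated) → {(27, 4450), (4, 5840), (4, 6370), (4, 7660), (4, 790)}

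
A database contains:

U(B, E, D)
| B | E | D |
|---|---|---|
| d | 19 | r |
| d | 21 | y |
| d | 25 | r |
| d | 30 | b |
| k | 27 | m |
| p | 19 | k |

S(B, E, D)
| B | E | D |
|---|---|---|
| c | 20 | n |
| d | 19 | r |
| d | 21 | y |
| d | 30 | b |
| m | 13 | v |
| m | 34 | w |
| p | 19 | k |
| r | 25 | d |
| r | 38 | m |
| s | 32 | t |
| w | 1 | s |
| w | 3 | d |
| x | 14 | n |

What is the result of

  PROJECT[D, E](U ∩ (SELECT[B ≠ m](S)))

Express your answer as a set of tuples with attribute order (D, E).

{(b, 30), (k, 19), (r, 19), (y, 21)}

Apply σ_{B ≠ m}; surviving tuples: {(c, 20, n), (d, 19, r), (d, 21, y), (d, 30, b), (p, 19, k), (r, 25, d), (r, 38, m), (s, 32, t), (w, 1, s), (w, 3, d), (x, 14, n)}
Intersection: {(d, 19, r), (d, 21, y), (d, 25, r), (d, 30, b), (k, 27, m), (p, 19, k)} with {(c, 20, n), (d, 19, r), (d, 21, y), (d, 30, b), (p, 19, k), (r, 25, d), (r, 38, m), (s, 32, t), (w, 1, s), (w, 3, d), (x, 14, n)} → {(d, 19, r), (d, 21, y), (d, 30, b), (p, 19, k)}
π_{D, E} gives {(b, 30), (k, 19), (r, 19), (y, 21)}.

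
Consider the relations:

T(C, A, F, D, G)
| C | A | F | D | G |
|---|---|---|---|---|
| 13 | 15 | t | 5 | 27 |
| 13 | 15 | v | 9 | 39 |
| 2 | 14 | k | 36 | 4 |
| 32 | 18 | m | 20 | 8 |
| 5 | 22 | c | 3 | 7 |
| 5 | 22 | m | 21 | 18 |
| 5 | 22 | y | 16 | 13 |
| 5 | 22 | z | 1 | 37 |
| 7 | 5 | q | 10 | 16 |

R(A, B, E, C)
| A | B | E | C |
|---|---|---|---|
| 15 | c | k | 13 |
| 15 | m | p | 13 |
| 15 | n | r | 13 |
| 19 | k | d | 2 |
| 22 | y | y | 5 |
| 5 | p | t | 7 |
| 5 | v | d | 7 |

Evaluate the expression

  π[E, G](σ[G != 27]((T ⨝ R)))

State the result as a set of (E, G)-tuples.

{(d, 16), (k, 39), (p, 39), (r, 39), (t, 16), (y, 13), (y, 18), (y, 37), (y, 7)}

Natural join on C, A: {(13, 15, t, 5, 27, c, k), (13, 15, t, 5, 27, m, p), (13, 15, t, 5, 27, n, r), (13, 15, v, 9, 39, c, k), (13, 15, v, 9, 39, m, p), (13, 15, v, 9, 39, n, r), (5, 22, c, 3, 7, y, y), (5, 22, m, 21, 18, y, y), (5, 22, y, 16, 13, y, y), (5, 22, z, 1, 37, y, y), (7, 5, q, 10, 16, p, t), (7, 5, q, 10, 16, v, d)}
Filtering on G != 27 leaves {(13, 15, v, 9, 39, c, k), (13, 15, v, 9, 39, m, p), (13, 15, v, 9, 39, n, r), (5, 22, c, 3, 7, y, y), (5, 22, m, 21, 18, y, y), (5, 22, y, 16, 13, y, y), (5, 22, z, 1, 37, y, y), (7, 5, q, 10, 16, p, t), (7, 5, q, 10, 16, v, d)}.
Keep only column(s) E, G: {(d, 16), (k, 39), (p, 39), (r, 39), (t, 16), (y, 13), (y, 18), (y, 37), (y, 7)}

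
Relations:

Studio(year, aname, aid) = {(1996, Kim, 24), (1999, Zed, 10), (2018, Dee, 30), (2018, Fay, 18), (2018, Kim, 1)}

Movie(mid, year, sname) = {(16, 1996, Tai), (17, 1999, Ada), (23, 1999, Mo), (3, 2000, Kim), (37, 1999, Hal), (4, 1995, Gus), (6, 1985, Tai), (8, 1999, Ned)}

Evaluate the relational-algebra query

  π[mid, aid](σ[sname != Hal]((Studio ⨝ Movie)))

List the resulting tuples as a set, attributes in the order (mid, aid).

{(16, 24), (17, 10), (23, 10), (8, 10)}

Studio ⋈ Movie (natural join on year): {(1996, Kim, 24, 16, Tai), (1999, Zed, 10, 17, Ada), (1999, Zed, 10, 23, Mo), (1999, Zed, 10, 37, Hal), (1999, Zed, 10, 8, Ned)}
Apply σ_{sname != Hal}; surviving tuples: {(1996, Kim, 24, 16, Tai), (1999, Zed, 10, 17, Ada), (1999, Zed, 10, 23, Mo), (1999, Zed, 10, 8, Ned)}
π_{mid, aid} gives {(16, 24), (17, 10), (23, 10), (8, 10)}.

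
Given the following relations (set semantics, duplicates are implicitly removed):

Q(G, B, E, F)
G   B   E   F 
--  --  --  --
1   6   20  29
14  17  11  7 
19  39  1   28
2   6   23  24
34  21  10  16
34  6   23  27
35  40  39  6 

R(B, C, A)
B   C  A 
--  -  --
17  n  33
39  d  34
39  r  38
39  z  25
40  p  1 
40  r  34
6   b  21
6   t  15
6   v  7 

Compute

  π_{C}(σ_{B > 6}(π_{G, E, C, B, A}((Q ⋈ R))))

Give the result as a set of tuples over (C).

Q ⋈ R (natural join on B): {(1, 6, 20, 29, b, 21), (1, 6, 20, 29, t, 15), (1, 6, 20, 29, v, 7), (14, 17, 11, 7, n, 33), (19, 39, 1, 28, d, 34), (19, 39, 1, 28, r, 38), (19, 39, 1, 28, z, 25), (2, 6, 23, 24, b, 21), (2, 6, 23, 24, t, 15), (2, 6, 23, 24, v, 7), (34, 6, 23, 27, b, 21), (34, 6, 23, 27, t, 15), (34, 6, 23, 27, v, 7), (35, 40, 39, 6, p, 1), (35, 40, 39, 6, r, 34)}
π_{G, E, C, B, A} gives {(1, 20, b, 6, 21), (1, 20, t, 6, 15), (1, 20, v, 6, 7), (14, 11, n, 17, 33), (19, 1, d, 39, 34), (19, 1, r, 39, 38), (19, 1, z, 39, 25), (2, 23, b, 6, 21), (2, 23, t, 6, 15), (2, 23, v, 6, 7), (34, 23, b, 6, 21), (34, 23, t, 6, 15), (34, 23, v, 6, 7), (35, 39, p, 40, 1), (35, 39, r, 40, 34)}.
Filtering on B > 6 leaves {(14, 11, n, 17, 33), (19, 1, d, 39, 34), (19, 1, r, 39, 38), (19, 1, z, 39, 25), (35, 39, p, 40, 1), (35, 39, r, 40, 34)}.
π_{C} gives {d, n, p, r, z} (1 duplicate(s) eliminated).

{d, n, p, r, z}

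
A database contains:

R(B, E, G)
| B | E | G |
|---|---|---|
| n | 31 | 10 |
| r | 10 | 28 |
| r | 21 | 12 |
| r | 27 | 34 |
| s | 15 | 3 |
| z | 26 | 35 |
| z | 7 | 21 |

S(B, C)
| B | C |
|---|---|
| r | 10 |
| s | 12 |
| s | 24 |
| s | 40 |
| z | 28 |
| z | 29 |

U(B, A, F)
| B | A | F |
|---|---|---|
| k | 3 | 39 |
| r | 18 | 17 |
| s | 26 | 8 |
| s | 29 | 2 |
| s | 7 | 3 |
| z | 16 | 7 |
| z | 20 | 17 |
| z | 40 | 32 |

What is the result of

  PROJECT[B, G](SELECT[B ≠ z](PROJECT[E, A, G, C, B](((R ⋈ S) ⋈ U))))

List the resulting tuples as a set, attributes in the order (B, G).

Natural join on B: {(r, 10, 28, 10), (r, 21, 12, 10), (r, 27, 34, 10), (s, 15, 3, 12), (s, 15, 3, 24), (s, 15, 3, 40), (z, 26, 35, 28), (z, 26, 35, 29), (z, 7, 21, 28), (z, 7, 21, 29)}
Natural join on B: {(r, 10, 28, 10, 18, 17), (r, 21, 12, 10, 18, 17), (r, 27, 34, 10, 18, 17), (s, 15, 3, 12, 26, 8), (s, 15, 3, 12, 29, 2), (s, 15, 3, 12, 7, 3), (s, 15, 3, 24, 26, 8), (s, 15, 3, 24, 29, 2), (s, 15, 3, 24, 7, 3), (s, 15, 3, 40, 26, 8), (s, 15, 3, 40, 29, 2), (s, 15, 3, 40, 7, 3), (z, 26, 35, 28, 16, 7), (z, 26, 35, 28, 20, 17), (z, 26, 35, 28, 40, 32), (z, 26, 35, 29, 16, 7), (z, 26, 35, 29, 20, 17), (z, 26, 35, 29, 40, 32), (z, 7, 21, 28, 16, 7), (z, 7, 21, 28, 20, 17), (z, 7, 21, 28, 40, 32), (z, 7, 21, 29, 16, 7), (z, 7, 21, 29, 20, 17), (z, 7, 21, 29, 40, 32)}
π_{E, A, G, C, B} gives {(10, 18, 28, 10, r), (15, 26, 3, 12, s), (15, 26, 3, 24, s), (15, 26, 3, 40, s), (15, 29, 3, 12, s), (15, 29, 3, 24, s), (15, 29, 3, 40, s), (15, 7, 3, 12, s), (15, 7, 3, 24, s), (15, 7, 3, 40, s), (21, 18, 12, 10, r), (26, 16, 35, 28, z), (26, 16, 35, 29, z), (26, 20, 35, 28, z), (26, 20, 35, 29, z), (26, 40, 35, 28, z), (26, 40, 35, 29, z), (27, 18, 34, 10, r), (7, 16, 21, 28, z), (7, 16, 21, 29, z), (7, 20, 21, 28, z), (7, 20, 21, 29, z), (7, 40, 21, 28, z), (7, 40, 21, 29, z)}.
Selection B ≠ z: {(10, 18, 28, 10, r), (15, 26, 3, 12, s), (15, 26, 3, 24, s), (15, 26, 3, 40, s), (15, 29, 3, 12, s), (15, 29, 3, 24, s), (15, 29, 3, 40, s), (15, 7, 3, 12, s), (15, 7, 3, 24, s), (15, 7, 3, 40, s), (21, 18, 12, 10, r), (27, 18, 34, 10, r)}
π_{B, G} gives {(r, 12), (r, 28), (r, 34), (s, 3)} (8 duplicate(s) eliminated).

{(r, 12), (r, 28), (r, 34), (s, 3)}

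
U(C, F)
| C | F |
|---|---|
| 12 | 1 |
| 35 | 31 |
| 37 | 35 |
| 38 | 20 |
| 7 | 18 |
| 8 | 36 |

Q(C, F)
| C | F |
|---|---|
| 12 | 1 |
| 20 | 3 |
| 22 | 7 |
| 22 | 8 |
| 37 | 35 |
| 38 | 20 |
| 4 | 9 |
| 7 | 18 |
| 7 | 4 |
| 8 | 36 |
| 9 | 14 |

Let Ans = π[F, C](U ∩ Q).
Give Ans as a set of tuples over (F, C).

{(1, 12), (18, 7), (20, 38), (35, 37), (36, 8)}

Set intersection of the two operands is {(12, 1), (37, 35), (38, 20), (7, 18), (8, 36)}.
Projecting to F, C: {(1, 12), (18, 7), (20, 38), (35, 37), (36, 8)}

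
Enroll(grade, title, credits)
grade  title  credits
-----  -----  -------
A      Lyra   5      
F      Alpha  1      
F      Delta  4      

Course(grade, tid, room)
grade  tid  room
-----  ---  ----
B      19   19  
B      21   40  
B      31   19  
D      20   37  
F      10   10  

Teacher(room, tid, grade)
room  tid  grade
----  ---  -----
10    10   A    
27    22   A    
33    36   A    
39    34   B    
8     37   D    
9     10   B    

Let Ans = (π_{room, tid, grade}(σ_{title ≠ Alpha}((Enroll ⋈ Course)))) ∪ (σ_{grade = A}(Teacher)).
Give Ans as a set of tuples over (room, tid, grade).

Enroll ⋈ Course (natural join on grade): {(F, Alpha, 1, 10, 10), (F, Delta, 4, 10, 10)}
Apply σ_{title ≠ Alpha}; surviving tuples: {(F, Delta, 4, 10, 10)}
Projecting to room, tid, grade: {(10, 10, F)}
Apply σ_{grade = A}; surviving tuples: {(10, 10, A), (27, 22, A), (33, 36, A)}
Taking the union: {(10, 10, A), (10, 10, F), (27, 22, A), (33, 36, A)}

{(10, 10, A), (10, 10, F), (27, 22, A), (33, 36, A)}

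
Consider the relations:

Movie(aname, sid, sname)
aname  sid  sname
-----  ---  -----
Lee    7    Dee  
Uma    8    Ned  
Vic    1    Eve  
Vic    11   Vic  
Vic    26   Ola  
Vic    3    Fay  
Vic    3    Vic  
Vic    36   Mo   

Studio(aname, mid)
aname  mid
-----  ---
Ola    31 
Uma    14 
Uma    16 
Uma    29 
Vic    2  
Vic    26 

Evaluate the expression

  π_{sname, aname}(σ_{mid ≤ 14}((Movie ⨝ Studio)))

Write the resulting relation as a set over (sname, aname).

{(Eve, Vic), (Fay, Vic), (Mo, Vic), (Ned, Uma), (Ola, Vic), (Vic, Vic)}

Natural join on aname: {(Uma, 8, Ned, 14), (Uma, 8, Ned, 16), (Uma, 8, Ned, 29), (Vic, 1, Eve, 2), (Vic, 1, Eve, 26), (Vic, 11, Vic, 2), (Vic, 11, Vic, 26), (Vic, 26, Ola, 2), (Vic, 26, Ola, 26), (Vic, 3, Fay, 2), (Vic, 3, Fay, 26), (Vic, 3, Vic, 2), (Vic, 3, Vic, 26), (Vic, 36, Mo, 2), (Vic, 36, Mo, 26)}
Selection mid ≤ 14: {(Uma, 8, Ned, 14), (Vic, 1, Eve, 2), (Vic, 11, Vic, 2), (Vic, 26, Ola, 2), (Vic, 3, Fay, 2), (Vic, 3, Vic, 2), (Vic, 36, Mo, 2)}
π_{sname, aname} gives {(Eve, Vic), (Fay, Vic), (Mo, Vic), (Ned, Uma), (Ola, Vic), (Vic, Vic)} (1 duplicate(s) eliminated).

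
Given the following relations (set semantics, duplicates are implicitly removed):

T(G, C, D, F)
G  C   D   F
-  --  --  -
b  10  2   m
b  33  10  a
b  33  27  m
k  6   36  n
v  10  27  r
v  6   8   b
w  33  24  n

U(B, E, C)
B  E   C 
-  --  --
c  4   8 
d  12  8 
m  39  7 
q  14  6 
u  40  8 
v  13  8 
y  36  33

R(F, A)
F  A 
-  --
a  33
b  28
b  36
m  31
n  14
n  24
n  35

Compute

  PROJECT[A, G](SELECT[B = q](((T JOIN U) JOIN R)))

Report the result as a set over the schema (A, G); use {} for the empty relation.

{(14, k), (24, k), (28, v), (35, k), (36, v)}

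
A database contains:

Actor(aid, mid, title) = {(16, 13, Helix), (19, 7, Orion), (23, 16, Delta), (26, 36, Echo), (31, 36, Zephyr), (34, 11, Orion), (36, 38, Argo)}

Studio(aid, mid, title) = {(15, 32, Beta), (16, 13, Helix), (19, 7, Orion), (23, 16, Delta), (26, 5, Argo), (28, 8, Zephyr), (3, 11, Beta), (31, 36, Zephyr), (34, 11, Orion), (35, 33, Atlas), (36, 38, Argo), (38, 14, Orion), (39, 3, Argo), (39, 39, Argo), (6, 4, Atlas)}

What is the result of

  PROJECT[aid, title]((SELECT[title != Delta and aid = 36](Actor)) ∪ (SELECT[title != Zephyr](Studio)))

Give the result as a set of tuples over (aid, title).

{(15, Beta), (16, Helix), (19, Orion), (23, Delta), (26, Argo), (3, Beta), (34, Orion), (35, Atlas), (36, Argo), (38, Orion), (39, Argo), (6, Atlas)}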